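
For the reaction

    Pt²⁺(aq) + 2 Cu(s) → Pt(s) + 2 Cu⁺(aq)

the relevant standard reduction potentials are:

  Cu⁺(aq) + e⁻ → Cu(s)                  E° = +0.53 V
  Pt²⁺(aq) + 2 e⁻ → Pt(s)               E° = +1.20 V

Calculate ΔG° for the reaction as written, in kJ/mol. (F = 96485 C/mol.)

In the reaction as written Pt²⁺(aq) is reduced, so the Pt²⁺/Pt couple is the cathode and Cu⁺/Cu is the anode.
E°cell = +1.20 − (+0.53) = +0.67 V; balancing electrons gives n = 2.
ΔG° = −nFE°cell = −(2)(96485)(+0.67) J/mol = −129 kJ/mol.

−129 kJ/mol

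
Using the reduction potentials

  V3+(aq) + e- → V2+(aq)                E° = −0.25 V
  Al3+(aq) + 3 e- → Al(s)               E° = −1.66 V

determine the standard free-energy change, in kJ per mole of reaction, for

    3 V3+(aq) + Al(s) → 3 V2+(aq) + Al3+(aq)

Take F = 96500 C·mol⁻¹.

In the reaction as written V3+(aq) is reduced, so the V³⁺/V²⁺ couple is the cathode and Al³⁺/Al is the anode.
E°cell = −0.25 − (−1.66) = +1.41 V; balancing electrons gives n = 3.
ΔG° = −nFE°cell = −(3)(96500)(+1.41) J/mol = −408 kJ/mol.

−408 kJ/mol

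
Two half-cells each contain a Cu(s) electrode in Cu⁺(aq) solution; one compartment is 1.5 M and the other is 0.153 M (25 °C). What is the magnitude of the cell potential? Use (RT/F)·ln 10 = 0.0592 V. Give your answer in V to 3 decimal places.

0.059 V

For a concentration cell E°cell = 0, since both electrodes use the same couple.
The compartment with the higher Cu⁺(aq) concentration (1.5 M) acts as the cathode; ions are reduced there and produced at the dilute (0.153 M) anode.
With n = 1, Ecell = −(0.0592/1)·log([dilute]/[conc]) = −(0.0592/1)·log(0.153/1.5) = +0.059 V.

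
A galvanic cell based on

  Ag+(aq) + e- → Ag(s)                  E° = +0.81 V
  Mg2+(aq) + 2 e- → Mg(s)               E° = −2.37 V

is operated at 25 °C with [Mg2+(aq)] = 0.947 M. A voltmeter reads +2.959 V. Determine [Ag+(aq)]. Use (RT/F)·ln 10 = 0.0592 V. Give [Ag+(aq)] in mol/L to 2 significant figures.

The Ag⁺/Ag couple has the larger reduction potential, so it is the cathode: E°cell = +0.81 − (−2.37) = +3.18 V and n = 2.
Rearranging E = E° − (0.0592/n)·log Q gives log Q = 2(+3.18 − (+2.959))/0.0592 = 7.466.
Balancing electrons gives 2 Ag+(aq) + Mg(s) → 2 Ag(s) + Mg2+(aq); thus Q = [Mg2+(aq)] / [Ag+(aq)]^2.
Isolating [Ag+(aq)] in Q = 10^{7.466} yields log [Ag+(aq)] = −3.745, i.e. 0.00018 M.

0.00018 M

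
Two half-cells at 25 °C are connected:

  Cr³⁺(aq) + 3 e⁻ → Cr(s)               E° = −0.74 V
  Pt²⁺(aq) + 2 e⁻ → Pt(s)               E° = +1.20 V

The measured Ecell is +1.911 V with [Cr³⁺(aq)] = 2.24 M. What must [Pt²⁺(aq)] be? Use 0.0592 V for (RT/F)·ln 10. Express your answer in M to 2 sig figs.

0.18 M

With Pt²⁺/Pt at the cathode and Cr³⁺/Cr at the anode, E°cell = +1.20 − (−0.74) = +1.94 V (n = 6).
Since E = E° − (0.0592/n)·log Q, log Q = n(E° − E)/0.0592 = 2.939.
Balancing electrons gives 3 Pt²⁺(aq) + 2 Cr(s) → 3 Pt(s) + 2 Cr³⁺(aq); thus Q = [Cr³⁺(aq)]^2 / [Pt²⁺(aq)]^3.
Isolating [Pt²⁺(aq)] in Q = 10^{2.939} yields log [Pt²⁺(aq)] = −0.746, i.e. 0.18 M.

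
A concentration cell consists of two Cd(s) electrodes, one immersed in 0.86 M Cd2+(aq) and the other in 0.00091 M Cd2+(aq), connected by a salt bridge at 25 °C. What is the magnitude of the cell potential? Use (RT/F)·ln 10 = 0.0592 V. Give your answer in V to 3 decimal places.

0.088 V

For a concentration cell E°cell = 0, since both electrodes use the same couple.
The compartment with the higher Cd2+(aq) concentration (0.86 M) acts as the cathode; ions are reduced there and produced at the dilute (0.00091 M) anode.
With n = 2, Ecell = −(0.0592/2)·log([dilute]/[conc]) = −(0.0592/2)·log(0.00091/0.86) = +0.088 V.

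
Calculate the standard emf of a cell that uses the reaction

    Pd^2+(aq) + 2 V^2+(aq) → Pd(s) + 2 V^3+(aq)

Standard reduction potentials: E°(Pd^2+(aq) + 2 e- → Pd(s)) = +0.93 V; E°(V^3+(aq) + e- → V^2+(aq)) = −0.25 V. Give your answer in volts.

In the reaction as written, Pd^2+(aq) is reduced (cathode) and V^3+(aq) is produced by oxidation at the anode.
E°cell = E°(cathode) − E°(anode) = +0.93 − (−0.25) = +1.18 V.

+1.18 V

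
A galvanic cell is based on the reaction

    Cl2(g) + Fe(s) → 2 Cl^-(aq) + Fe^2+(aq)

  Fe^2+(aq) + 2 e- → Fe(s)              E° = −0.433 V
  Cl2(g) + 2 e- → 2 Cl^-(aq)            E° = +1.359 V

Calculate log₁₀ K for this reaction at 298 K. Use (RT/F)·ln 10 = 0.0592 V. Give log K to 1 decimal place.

The Cl₂/Cl⁻ couple is reduced (cathode); E°cell = +1.359 − (−0.433) = +1.792 V with n = 2.
At equilibrium E = 0, so log K = nE°cell / 0.0592 = (2)(+1.792) / 0.0592 = 60.5.

log K = 60.5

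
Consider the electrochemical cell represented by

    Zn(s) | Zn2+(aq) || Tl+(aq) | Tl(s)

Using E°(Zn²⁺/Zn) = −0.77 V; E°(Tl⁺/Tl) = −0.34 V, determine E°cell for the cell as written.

By convention the left-hand electrode in cell notation is the anode (oxidation) and the right-hand electrode is the cathode (reduction).
E°cell = E°(right) − E°(left) = −0.34 − (−0.77) = +0.43 V.

+0.43 V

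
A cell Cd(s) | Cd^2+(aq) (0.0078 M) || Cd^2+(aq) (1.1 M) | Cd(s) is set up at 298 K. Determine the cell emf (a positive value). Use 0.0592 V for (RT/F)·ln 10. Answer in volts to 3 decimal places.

0.064 V

For a concentration cell E°cell = 0, since both electrodes use the same couple.
The compartment with the higher Cd^2+(aq) concentration (1.1 M) acts as the cathode; ions are reduced there and produced at the dilute (0.0078 M) anode.
With n = 2, Ecell = −(0.0592/2)·log([dilute]/[conc]) = −(0.0592/2)·log(0.0078/1.1) = +0.064 V.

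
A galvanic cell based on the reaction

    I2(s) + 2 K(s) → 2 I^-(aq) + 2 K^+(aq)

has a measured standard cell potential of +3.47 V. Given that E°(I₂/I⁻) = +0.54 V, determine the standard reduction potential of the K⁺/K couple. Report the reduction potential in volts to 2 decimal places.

−2.93 V

In the reaction as written the I₂/I⁻ couple is reduced (cathode) and K⁺/K is oxidized (anode), so E°cell = E°(I₂/I⁻) − E°(K⁺/K).
E°(K⁺/K) = E°(cathode) − E°cell = +0.54 − (+3.47) = −2.93 V.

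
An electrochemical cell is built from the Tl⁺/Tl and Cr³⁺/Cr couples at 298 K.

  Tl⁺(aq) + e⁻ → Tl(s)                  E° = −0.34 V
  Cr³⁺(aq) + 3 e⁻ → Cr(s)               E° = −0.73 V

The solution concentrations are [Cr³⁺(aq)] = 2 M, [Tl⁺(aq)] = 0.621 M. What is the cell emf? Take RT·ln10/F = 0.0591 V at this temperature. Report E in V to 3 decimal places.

+0.372 V

The Tl⁺/Tl couple has the more positive E°, so it is the cathode; Cr³⁺/Cr is the anode.
E°cell = E°cat − E°an = −0.34 − (−0.73) = +0.39 V; n = 3.
Balancing gives 3 Tl⁺(aq) + Cr(s) → 3 Tl(s) + Cr³⁺(aq); hence Q = [Cr³⁺(aq)] / [Tl⁺(aq)]^3 = 8.35 (log Q = 0.922).
E = E° − (0.0591/n)·log Q = +0.39 − (0.0591/3)(0.922) = +0.372 V.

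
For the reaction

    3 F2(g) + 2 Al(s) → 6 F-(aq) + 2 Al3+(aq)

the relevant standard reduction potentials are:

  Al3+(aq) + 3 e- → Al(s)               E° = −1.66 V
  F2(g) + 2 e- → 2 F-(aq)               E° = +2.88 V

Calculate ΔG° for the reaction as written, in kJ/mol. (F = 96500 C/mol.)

−2629 kJ/mol

In the reaction as written F2(g) is reduced, so the F₂/F⁻ couple is the cathode and Al³⁺/Al is the anode.
E°cell = +2.88 − (−1.66) = +4.54 V; balancing electrons gives n = 6.
ΔG° = −nFE°cell = −(6)(96500)(+4.54) J/mol = −2629 kJ/mol.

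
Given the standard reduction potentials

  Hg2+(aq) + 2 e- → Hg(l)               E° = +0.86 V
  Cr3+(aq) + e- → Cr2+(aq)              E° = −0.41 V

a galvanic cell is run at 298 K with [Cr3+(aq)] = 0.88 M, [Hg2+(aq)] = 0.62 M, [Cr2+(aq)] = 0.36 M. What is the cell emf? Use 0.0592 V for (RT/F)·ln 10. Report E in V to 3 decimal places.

The Hg²⁺/Hg couple has the more positive E°, so it is the cathode; Cr³⁺/Cr²⁺ is the anode.
E°cell = E°cat − E°an = +0.86 − (−0.41) = +1.27 V; n = 2.
For the overall reaction Hg2+(aq) + 2 Cr2+(aq) → Hg(l) + 2 Cr3+(aq), Q = [Cr3+(aq)]^2 / ([Hg2+(aq)]·[Cr2+(aq)]^2) = 9.64, giving log Q = 0.984.
E = E° − (0.0592/n)·log Q = +1.27 − (0.0592/2)(0.984) = +1.241 V.

+1.241 V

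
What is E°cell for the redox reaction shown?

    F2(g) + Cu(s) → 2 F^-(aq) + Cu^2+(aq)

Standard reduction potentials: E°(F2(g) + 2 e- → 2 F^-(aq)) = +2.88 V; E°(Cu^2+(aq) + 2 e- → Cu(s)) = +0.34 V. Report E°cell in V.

F2(g) gains electrons, so the F₂/F⁻ couple is the cathode; the Cu²⁺/Cu couple is the anode.
E°cell = E°(cathode) − E°(anode) = +2.88 − (+0.34) = +2.54 V.
The positive value indicates the reaction is spontaneous as written.

+2.54 V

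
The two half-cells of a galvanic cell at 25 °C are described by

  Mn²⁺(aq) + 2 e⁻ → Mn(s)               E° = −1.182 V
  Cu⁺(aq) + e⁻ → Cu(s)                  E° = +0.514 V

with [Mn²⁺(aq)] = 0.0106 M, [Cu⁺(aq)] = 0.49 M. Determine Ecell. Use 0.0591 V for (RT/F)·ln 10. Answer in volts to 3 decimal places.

+1.736 V

Since E°(Cu⁺/Cu) > E°(Mn²⁺/Mn), Cu⁺/Cu serves as the cathode.
E°cell = +0.514 − (−1.182) = +1.696 V, with n = 2 electrons transferred.
Balancing gives 2 Cu⁺(aq) + Mn(s) → 2 Cu(s) + Mn²⁺(aq); hence Q = [Mn²⁺(aq)] / [Cu⁺(aq)]^2 = 0.0441 (log Q = −1.355).
Applying E = E° − (RT ln10/nF)·log Q gives +1.696 − (0.0591/2)(−1.355) = +1.736 V.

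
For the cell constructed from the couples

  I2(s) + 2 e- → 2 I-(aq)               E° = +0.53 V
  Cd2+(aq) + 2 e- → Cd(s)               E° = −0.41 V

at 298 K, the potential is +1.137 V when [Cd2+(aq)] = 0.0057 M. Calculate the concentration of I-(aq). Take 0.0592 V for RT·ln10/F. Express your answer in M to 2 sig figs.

0.0062 M

I₂/I⁻ is the cathode (higher E°); E°cell = +0.53 − (−0.41) = +0.94 V with n = 2.
Rearranging E = E° − (0.0592/n)·log Q gives log Q = 2(+0.94 − (+1.137))/0.0592 = −6.655.
Balancing electrons gives I2(s) + Cd(s) → 2 I-(aq) + Cd2+(aq); thus Q = [I-(aq)]^2·[Cd2+(aq)].
Substituting the known concentrations and solving, log [I-(aq)] = −2.205 and [I-(aq)] = 0.0062 M.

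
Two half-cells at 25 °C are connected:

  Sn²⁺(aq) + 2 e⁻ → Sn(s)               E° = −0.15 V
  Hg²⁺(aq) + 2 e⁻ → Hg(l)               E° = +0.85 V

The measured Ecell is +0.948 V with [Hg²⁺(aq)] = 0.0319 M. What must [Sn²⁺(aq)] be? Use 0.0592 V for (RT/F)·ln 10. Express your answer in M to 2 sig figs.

The Hg²⁺/Hg couple has the larger reduction potential, so it is the cathode: E°cell = +0.85 − (−0.15) = +1.00 V and n = 2.
Rearranging E = E° − (0.0592/n)·log Q gives log Q = 2(+1.00 − (+0.948))/0.0592 = 1.757.
The balanced reaction is Hg²⁺(aq) + Sn(s) → Hg(l) + Sn²⁺(aq), so Q = [Sn²⁺(aq)] / [Hg²⁺(aq)].
Isolating [Sn²⁺(aq)] in Q = 10^{1.757} yields log [Sn²⁺(aq)] = 0.261, i.e. 1.8 M.

1.8 M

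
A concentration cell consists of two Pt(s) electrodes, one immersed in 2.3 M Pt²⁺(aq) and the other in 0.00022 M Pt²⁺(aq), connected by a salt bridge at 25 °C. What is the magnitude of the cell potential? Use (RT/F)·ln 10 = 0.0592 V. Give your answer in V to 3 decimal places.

0.119 V

For a concentration cell E°cell = 0, since both electrodes use the same couple.
The compartment with the higher Pt²⁺(aq) concentration (2.3 M) acts as the cathode; ions are reduced there and produced at the dilute (0.00022 M) anode.
With n = 2, Ecell = −(0.0592/2)·log([dilute]/[conc]) = −(0.0592/2)·log(0.00022/2.3) = +0.119 V.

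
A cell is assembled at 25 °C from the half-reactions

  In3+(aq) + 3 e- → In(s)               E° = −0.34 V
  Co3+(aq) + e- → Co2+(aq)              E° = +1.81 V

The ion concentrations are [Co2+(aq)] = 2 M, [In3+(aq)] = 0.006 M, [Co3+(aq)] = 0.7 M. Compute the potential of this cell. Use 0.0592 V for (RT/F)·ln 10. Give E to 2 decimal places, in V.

Co³⁺/Co²⁺ is reduced (cathode, E° = +1.81 V) and In³⁺/In is oxidized (anode).
The standard potential is +1.81 − (−0.34) = +2.15 V and the balanced reaction transfers n = 3 electrons.
The balanced reaction is 3 Co3+(aq) + In(s) → 3 Co2+(aq) + In3+(aq), so Q = ([Co2+(aq)]^3·[In3+(aq)]) / [Co3+(aq)]^3 = 0.14 and log Q = −0.854.
By the Nernst equation, E = +2.15 − (0.0592/3)·(−0.854) = +2.17 V.

+2.17 V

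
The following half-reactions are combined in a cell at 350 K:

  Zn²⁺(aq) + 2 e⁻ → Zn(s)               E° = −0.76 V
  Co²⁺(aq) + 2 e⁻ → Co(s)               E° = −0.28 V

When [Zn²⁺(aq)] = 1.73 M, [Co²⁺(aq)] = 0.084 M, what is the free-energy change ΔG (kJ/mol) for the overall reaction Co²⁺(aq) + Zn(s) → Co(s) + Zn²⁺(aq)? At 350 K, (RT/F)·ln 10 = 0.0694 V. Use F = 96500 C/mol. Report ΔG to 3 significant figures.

−83.8 kJ/mol

With Co²⁺/Co reduced at the cathode, E°cell = −0.28 − (−0.76) = +0.48 V and n = 2.
Q = [Zn²⁺(aq)] / [Co²⁺(aq)] = 20.6, so log Q = 1.314 and E = +0.48 − (0.0694/2)(1.314) = +0.4344 V.
Finally ΔG = −nFE = −(2)(96500 C/mol)(+0.4344 V) = −83.8 kJ/mol.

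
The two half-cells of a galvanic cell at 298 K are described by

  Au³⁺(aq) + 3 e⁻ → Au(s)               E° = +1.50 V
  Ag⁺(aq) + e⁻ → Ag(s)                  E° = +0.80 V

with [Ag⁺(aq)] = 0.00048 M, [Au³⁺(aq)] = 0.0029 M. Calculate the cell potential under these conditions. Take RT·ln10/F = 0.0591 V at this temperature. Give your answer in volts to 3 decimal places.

+0.846 V

The Au³⁺/Au couple has the more positive E°, so it is the cathode; Ag⁺/Ag is the anode.
The standard potential is +1.50 − (+0.80) = +0.70 V and the balanced reaction transfers n = 3 electrons.
Balancing gives Au³⁺(aq) + 3 Ag(s) → Au(s) + 3 Ag⁺(aq); hence Q = [Ag⁺(aq)]^3 / [Au³⁺(aq)] = 3.81×10^−8 (log Q = −7.419).
E = E° − (0.0591/n)·log Q = +0.70 − (0.0591/3)(−7.419) = +0.846 V.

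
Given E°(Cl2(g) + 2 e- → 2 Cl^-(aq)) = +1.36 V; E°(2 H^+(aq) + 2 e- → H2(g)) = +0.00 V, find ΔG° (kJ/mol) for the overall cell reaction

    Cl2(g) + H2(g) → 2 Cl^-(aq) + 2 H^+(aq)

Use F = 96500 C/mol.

−262 kJ/mol

In the reaction as written Cl2(g) is reduced, so the Cl₂/Cl⁻ couple is the cathode and 2H⁺/H₂ is the anode.
E°cell = +1.36 − (+0.00) = +1.36 V; balancing electrons gives n = 2.
ΔG° = −nFE°cell = −(2)(96500)(+1.36) J/mol = −262 kJ/mol.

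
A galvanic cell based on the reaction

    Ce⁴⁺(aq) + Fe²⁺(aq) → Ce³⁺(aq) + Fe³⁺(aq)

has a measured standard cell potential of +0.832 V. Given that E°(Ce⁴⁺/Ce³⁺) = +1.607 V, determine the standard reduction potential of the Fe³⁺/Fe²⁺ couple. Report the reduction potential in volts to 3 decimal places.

In the reaction as written the Ce⁴⁺/Ce³⁺ couple is reduced (cathode) and Fe³⁺/Fe²⁺ is oxidized (anode), so E°cell = E°(Ce⁴⁺/Ce³⁺) − E°(Fe³⁺/Fe²⁺).
E°(Fe³⁺/Fe²⁺) = E°(cathode) − E°cell = +1.607 − (+0.832) = +0.775 V.

+0.775 V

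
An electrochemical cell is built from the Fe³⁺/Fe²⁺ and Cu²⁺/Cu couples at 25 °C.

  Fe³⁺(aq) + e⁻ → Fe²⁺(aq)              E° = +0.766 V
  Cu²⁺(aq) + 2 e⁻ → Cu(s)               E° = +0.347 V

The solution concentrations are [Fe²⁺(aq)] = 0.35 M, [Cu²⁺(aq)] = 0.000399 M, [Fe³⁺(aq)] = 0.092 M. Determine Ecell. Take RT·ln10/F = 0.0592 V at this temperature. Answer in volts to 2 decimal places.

Fe³⁺/Fe²⁺ is reduced (cathode, E° = +0.766 V) and Cu²⁺/Cu is oxidized (anode).
E°cell = +0.766 − (+0.347) = +0.419 V, with n = 2 electrons transferred.
For the overall reaction 2 Fe³⁺(aq) + Cu(s) → 2 Fe²⁺(aq) + Cu²⁺(aq), Q = ([Fe²⁺(aq)]^2·[Cu²⁺(aq)]) / [Fe³⁺(aq)]^2 = 0.00577, giving log Q = −2.238.
Applying E = E° − (RT ln10/nF)·log Q gives +0.419 − (0.0592/2)(−2.238) = +0.49 V.

+0.49 V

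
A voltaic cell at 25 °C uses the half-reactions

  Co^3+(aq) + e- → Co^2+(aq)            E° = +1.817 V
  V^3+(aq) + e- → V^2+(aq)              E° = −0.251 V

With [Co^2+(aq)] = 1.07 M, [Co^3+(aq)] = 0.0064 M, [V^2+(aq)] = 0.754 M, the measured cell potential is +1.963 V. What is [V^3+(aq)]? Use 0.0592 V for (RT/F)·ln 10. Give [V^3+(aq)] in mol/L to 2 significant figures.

0.27 M

With Co³⁺/Co²⁺ at the cathode and V³⁺/V²⁺ at the anode, E°cell = +1.817 − (−0.251) = +2.068 V (n = 1).
Since E = E° − (0.0592/n)·log Q, log Q = n(E° − E)/0.0592 = 1.774.
The balanced reaction is Co^3+(aq) + V^2+(aq) → Co^2+(aq) + V^3+(aq), so Q = ([Co^2+(aq)]·[V^3+(aq)]) / ([Co^3+(aq)]·[V^2+(aq)]).
Substituting the known concentrations and solving, log [V^3+(aq)] = −0.572 and [V^3+(aq)] = 0.27 M.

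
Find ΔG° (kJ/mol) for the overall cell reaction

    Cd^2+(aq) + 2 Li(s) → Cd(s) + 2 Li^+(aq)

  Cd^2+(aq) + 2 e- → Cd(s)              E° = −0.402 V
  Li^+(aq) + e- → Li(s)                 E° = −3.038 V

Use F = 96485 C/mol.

In the reaction as written Cd^2+(aq) is reduced, so the Cd²⁺/Cd couple is the cathode and Li⁺/Li is the anode.
E°cell = −0.402 − (−3.038) = +2.636 V; balancing electrons gives n = 2.
ΔG° = −nFE°cell = −(2)(96485)(+2.636) J/mol = −509 kJ/mol.

−509 kJ/mol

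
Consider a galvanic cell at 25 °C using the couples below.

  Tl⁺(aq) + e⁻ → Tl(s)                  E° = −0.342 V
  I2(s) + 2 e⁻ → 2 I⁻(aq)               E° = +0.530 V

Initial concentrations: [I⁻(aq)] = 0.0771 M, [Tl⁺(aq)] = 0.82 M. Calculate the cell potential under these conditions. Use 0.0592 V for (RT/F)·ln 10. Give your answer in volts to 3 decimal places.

+0.943 V

I₂/I⁻ is reduced (cathode, E° = +0.530 V) and Tl⁺/Tl is oxidized (anode).
E°cell = E°cat − E°an = +0.530 − (−0.342) = +0.872 V; n = 2.
The balanced reaction is I2(s) + 2 Tl(s) → 2 I⁻(aq) + 2 Tl⁺(aq), so Q = [I⁻(aq)]^2·[Tl⁺(aq)]^2 = 0.004 and log Q = −2.398.
Applying E = E° − (RT ln10/nF)·log Q gives +0.872 − (0.0592/2)(−2.398) = +0.943 V.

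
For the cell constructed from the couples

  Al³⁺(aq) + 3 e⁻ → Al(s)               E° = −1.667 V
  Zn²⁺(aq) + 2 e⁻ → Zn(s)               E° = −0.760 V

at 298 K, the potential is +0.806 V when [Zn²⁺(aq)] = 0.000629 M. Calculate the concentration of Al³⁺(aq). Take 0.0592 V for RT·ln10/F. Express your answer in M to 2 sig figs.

2.1 M

Zn²⁺/Zn is the cathode (higher E°); E°cell = −0.760 − (−1.667) = +0.907 V with n = 6.
Rearranging E = E° − (0.0592/n)·log Q gives log Q = 6(+0.907 − (+0.806))/0.0592 = 10.236.
For 3 Zn²⁺(aq) + 2 Al(s) → 3 Zn(s) + 2 Al³⁺(aq), the reaction quotient is Q = [Al³⁺(aq)]^2 / [Zn²⁺(aq)]^3.
Isolating [Al³⁺(aq)] in Q = 10^{10.236} yields log [Al³⁺(aq)] = 0.316, i.e. 2.1 M.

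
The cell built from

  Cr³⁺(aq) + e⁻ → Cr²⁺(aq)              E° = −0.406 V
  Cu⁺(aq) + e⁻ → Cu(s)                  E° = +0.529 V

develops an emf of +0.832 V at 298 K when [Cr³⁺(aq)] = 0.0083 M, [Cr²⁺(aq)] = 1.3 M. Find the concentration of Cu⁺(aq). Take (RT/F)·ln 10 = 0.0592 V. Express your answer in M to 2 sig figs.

0.00012 M

With Cu⁺/Cu at the cathode and Cr³⁺/Cr²⁺ at the anode, E°cell = +0.529 − (−0.406) = +0.935 V (n = 1).
Since E = E° − (0.0592/n)·log Q, log Q = n(E° − E)/0.0592 = 1.740.
The balanced reaction is Cu⁺(aq) + Cr²⁺(aq) → Cu(s) + Cr³⁺(aq), so Q = [Cr³⁺(aq)] / ([Cu⁺(aq)]·[Cr²⁺(aq)]).
Solving for the unknown gives log [Cu⁺(aq)] = −3.935, so [Cu⁺(aq)] ≈ 0.00012 M.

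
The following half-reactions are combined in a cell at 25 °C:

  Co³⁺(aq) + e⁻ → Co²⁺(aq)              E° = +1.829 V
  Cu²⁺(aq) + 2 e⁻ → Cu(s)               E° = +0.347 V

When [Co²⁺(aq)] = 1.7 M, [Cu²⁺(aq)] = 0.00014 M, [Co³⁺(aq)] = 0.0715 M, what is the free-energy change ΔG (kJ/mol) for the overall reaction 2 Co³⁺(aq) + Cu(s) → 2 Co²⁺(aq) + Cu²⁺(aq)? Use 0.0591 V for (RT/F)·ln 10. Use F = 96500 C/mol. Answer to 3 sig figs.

−292 kJ/mol

With Co³⁺/Co²⁺ reduced at the cathode, E°cell = +1.829 − (+0.347) = +1.482 V and n = 2.
Q = ([Co²⁺(aq)]^2·[Cu²⁺(aq)]) / [Co³⁺(aq)]^2 = 0.0791, so log Q = −1.102 and E = +1.482 − (0.0591/2)(−1.102) = +1.5146 V.
Then ΔG = −nFE = −2 × 96500 × +1.5146 J/mol = −292 kJ/mol.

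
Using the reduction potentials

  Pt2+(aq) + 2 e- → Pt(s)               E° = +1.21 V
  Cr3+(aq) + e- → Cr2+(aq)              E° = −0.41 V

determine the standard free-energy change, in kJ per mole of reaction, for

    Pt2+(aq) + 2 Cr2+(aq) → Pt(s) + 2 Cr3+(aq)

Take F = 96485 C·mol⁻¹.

−313 kJ/mol

In the reaction as written Pt2+(aq) is reduced, so the Pt²⁺/Pt couple is the cathode and Cr³⁺/Cr²⁺ is the anode.
E°cell = +1.21 − (−0.41) = +1.62 V; balancing electrons gives n = 2.
ΔG° = −nFE°cell = −(2)(96485)(+1.62) J/mol = −313 kJ/mol.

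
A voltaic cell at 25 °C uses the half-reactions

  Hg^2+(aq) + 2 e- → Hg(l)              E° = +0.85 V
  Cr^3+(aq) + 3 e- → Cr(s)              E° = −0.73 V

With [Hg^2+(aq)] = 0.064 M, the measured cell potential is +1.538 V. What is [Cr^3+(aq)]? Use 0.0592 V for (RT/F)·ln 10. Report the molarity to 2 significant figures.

2.2 M

With Hg²⁺/Hg at the cathode and Cr³⁺/Cr at the anode, E°cell = +0.85 − (−0.73) = +1.58 V (n = 6).
Rearranging E = E° − (0.0592/n)·log Q gives log Q = 6(+1.58 − (+1.538))/0.0592 = 4.257.
For 3 Hg^2+(aq) + 2 Cr(s) → 3 Hg(l) + 2 Cr^3+(aq), the reaction quotient is Q = [Cr^3+(aq)]^2 / [Hg^2+(aq)]^3.
Substituting the known concentrations and solving, log [Cr^3+(aq)] = 0.338 and [Cr^3+(aq)] = 2.2 M.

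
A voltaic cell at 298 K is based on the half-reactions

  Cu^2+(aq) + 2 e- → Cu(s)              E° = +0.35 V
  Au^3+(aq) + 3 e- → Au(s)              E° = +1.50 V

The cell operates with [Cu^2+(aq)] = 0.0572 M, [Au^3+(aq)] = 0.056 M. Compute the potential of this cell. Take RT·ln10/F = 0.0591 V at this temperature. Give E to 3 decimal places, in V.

Au³⁺/Au is reduced (cathode, E° = +1.50 V) and Cu²⁺/Cu is oxidized (anode).
E°cell = +1.50 − (+0.35) = +1.15 V, with n = 6 electrons transferred.
The balanced reaction is 2 Au^3+(aq) + 3 Cu(s) → 2 Au(s) + 3 Cu^2+(aq), so Q = [Cu^2+(aq)]^3 / [Au^3+(aq)]^2 = 0.0597 and log Q = −1.224.
By the Nernst equation, E = +1.15 − (0.0591/6)·(−1.224) = +1.162 V.

+1.162 V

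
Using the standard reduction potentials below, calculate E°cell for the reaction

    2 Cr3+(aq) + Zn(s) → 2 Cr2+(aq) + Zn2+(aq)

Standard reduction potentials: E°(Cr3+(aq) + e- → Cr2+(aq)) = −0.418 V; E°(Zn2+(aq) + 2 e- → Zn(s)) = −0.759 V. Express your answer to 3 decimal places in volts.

In the reaction as written, Cr3+(aq) is reduced (cathode) and Zn2+(aq) is produced by oxidation at the anode.
E°cell = E°(cathode) − E°(anode) = −0.418 − (−0.759) = +0.341 V.

+0.341 V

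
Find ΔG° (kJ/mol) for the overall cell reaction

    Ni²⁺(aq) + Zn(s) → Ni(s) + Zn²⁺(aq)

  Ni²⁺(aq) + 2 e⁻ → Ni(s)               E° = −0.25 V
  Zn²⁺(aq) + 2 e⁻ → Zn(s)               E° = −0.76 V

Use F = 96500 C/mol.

In the reaction as written Ni²⁺(aq) is reduced, so the Ni²⁺/Ni couple is the cathode and Zn²⁺/Zn is the anode.
E°cell = −0.25 − (−0.76) = +0.51 V; balancing electrons gives n = 2.
ΔG° = −nFE°cell = −(2)(96500)(+0.51) J/mol = −98.4 kJ/mol.

−98.4 kJ/mol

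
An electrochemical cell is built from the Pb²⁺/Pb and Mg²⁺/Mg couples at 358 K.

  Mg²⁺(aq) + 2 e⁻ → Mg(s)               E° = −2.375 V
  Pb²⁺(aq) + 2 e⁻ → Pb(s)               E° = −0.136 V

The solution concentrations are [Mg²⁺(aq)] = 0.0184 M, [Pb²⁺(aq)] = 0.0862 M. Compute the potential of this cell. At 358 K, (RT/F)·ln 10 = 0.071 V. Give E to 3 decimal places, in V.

+2.263 V

The Pb²⁺/Pb couple has the more positive E°, so it is the cathode; Mg²⁺/Mg is the anode.
The standard potential is −0.136 − (−2.375) = +2.239 V and the balanced reaction transfers n = 2 electrons.
The balanced reaction is Pb²⁺(aq) + Mg(s) → Pb(s) + Mg²⁺(aq), so Q = [Mg²⁺(aq)] / [Pb²⁺(aq)] = 0.213 and log Q = −0.671.
E = E° − (0.071/n)·log Q = +2.239 − (0.071/2)(−0.671) = +2.263 V.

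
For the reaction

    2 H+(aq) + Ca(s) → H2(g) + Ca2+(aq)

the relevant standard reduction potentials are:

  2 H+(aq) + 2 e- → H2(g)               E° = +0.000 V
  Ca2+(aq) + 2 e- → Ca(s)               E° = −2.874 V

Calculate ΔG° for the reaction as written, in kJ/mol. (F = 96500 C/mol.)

−555 kJ/mol

In the reaction as written H+(aq) is reduced, so the 2H⁺/H₂ couple is the cathode and Ca²⁺/Ca is the anode.
E°cell = +0.000 − (−2.874) = +2.874 V; balancing electrons gives n = 2.
ΔG° = −nFE°cell = −(2)(96500)(+2.874) J/mol = −555 kJ/mol.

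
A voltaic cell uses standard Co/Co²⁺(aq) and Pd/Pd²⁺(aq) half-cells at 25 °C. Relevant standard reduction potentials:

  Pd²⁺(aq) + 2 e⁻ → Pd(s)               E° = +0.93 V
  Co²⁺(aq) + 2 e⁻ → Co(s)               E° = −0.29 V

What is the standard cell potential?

The Pd²⁺/Pd couple has the higher E°, so Pd ion is reduced (cathode) and Co is oxidized (anode).
E°cell = E°(cathode) − E°(anode) = +0.93 − (−0.29) = +1.22 V.

+1.22 V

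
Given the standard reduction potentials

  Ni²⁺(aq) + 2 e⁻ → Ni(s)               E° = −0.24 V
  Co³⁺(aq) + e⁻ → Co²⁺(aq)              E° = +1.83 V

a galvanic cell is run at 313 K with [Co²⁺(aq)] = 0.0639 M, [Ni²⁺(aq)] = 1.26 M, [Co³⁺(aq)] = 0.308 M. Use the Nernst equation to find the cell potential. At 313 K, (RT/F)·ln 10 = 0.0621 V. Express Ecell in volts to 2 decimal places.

Co³⁺/Co²⁺ is reduced (cathode, E° = +1.83 V) and Ni²⁺/Ni is oxidized (anode).
The standard potential is +1.83 − (−0.24) = +2.07 V and the balanced reaction transfers n = 2 electrons.
The balanced reaction is 2 Co³⁺(aq) + Ni(s) → 2 Co²⁺(aq) + Ni²⁺(aq), so Q = ([Co²⁺(aq)]^2·[Ni²⁺(aq)]) / [Co³⁺(aq)]^2 = 0.0542 and log Q = −1.266.
By the Nernst equation, E = +2.07 − (0.0621/2)·(−1.266) = +2.11 V.

+2.11 V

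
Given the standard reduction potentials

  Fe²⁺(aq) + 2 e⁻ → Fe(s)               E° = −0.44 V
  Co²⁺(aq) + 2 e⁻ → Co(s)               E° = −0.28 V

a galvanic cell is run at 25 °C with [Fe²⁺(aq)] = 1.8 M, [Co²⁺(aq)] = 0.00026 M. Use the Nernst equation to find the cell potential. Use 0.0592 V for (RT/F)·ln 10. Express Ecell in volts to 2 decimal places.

The Co²⁺/Co couple has the more positive E°, so it is the cathode; Fe²⁺/Fe is the anode.
The standard potential is −0.28 − (−0.44) = +0.16 V and the balanced reaction transfers n = 2 electrons.
The balanced reaction is Co²⁺(aq) + Fe(s) → Co(s) + Fe²⁺(aq), so Q = [Fe²⁺(aq)] / [Co²⁺(aq)] = 6.92×10^3 and log Q = 3.840.
Applying E = E° − (RT ln10/nF)·log Q gives +0.16 − (0.0592/2)(3.840) = +0.05 V.

+0.05 V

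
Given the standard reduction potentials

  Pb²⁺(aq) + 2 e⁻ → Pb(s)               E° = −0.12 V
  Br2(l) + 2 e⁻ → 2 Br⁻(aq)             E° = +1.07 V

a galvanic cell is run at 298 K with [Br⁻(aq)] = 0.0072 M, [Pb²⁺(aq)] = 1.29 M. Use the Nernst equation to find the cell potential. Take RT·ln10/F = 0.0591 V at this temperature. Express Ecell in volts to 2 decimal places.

+1.31 V

The Br₂/Br⁻ couple has the more positive E°, so it is the cathode; Pb²⁺/Pb is the anode.
E°cell = +1.07 − (−0.12) = +1.19 V, with n = 2 electrons transferred.
For the overall reaction Br2(l) + Pb(s) → 2 Br⁻(aq) + Pb²⁺(aq), Q = [Br⁻(aq)]^2·[Pb²⁺(aq)] = 6.69×10^−5, giving log Q = −4.175.
By the Nernst equation, E = +1.19 − (0.0591/2)·(−4.175) = +1.31 V.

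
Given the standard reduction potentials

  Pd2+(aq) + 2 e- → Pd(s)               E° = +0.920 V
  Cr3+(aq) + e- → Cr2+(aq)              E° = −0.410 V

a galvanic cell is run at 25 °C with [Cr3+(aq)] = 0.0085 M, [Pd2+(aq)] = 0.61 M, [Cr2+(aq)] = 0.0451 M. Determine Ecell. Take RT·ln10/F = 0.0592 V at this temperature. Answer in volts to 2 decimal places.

Pd²⁺/Pd is reduced (cathode, E° = +0.920 V) and Cr³⁺/Cr²⁺ is oxidized (anode).
E°cell = E°cat − E°an = +0.920 − (−0.410) = +1.330 V; n = 2.
Balancing gives Pd2+(aq) + 2 Cr2+(aq) → Pd(s) + 2 Cr3+(aq); hence Q = [Cr3+(aq)]^2 / ([Pd2+(aq)]·[Cr2+(aq)]^2) = 0.0582 (log Q = −1.235).
By the Nernst equation, E = +1.330 − (0.0592/2)·(−1.235) = +1.37 V.

+1.37 V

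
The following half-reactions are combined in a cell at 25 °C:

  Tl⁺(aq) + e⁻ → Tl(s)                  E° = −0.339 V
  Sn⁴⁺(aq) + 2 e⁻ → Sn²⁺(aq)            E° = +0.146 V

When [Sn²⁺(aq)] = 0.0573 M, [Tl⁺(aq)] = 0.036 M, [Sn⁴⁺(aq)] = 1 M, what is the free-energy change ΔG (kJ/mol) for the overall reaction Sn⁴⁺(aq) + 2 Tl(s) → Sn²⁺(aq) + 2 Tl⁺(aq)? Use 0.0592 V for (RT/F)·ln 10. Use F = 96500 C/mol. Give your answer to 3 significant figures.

−117 kJ/mol

E°cell = +0.146 − (−0.339) = +0.485 V; the balanced reaction transfers n = 2 electrons.
Here Q = ([Sn²⁺(aq)]·[Tl⁺(aq)]^2) / [Sn⁴⁺(aq)] = 7.43×10^−5 (log Q = −4.129), giving E = +0.485 − (0.0592/2)·(−4.129) = +0.6072 V.
Finally ΔG = −nFE = −(2)(96500 C/mol)(+0.6072 V) = −117 kJ/mol.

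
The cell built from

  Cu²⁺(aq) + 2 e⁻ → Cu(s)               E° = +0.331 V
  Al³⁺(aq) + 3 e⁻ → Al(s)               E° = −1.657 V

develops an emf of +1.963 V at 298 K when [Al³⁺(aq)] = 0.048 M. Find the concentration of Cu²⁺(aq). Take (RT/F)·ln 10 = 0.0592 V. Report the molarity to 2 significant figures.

0.019 M

Cu²⁺/Cu is the cathode (higher E°); E°cell = +0.331 − (−1.657) = +1.988 V with n = 6.
Rearranging E = E° − (0.0592/n)·log Q gives log Q = 6(+1.988 − (+1.963))/0.0592 = 2.534.
For 3 Cu²⁺(aq) + 2 Al(s) → 3 Cu(s) + 2 Al³⁺(aq), the reaction quotient is Q = [Al³⁺(aq)]^2 / [Cu²⁺(aq)]^3.
Solving for the unknown gives log [Cu²⁺(aq)] = −1.724, so [Cu²⁺(aq)] ≈ 0.019 M.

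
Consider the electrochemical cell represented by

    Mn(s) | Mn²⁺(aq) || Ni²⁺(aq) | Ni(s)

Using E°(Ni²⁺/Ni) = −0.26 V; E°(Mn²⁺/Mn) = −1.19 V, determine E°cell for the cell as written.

+0.93 V

By convention the left-hand electrode in cell notation is the anode (oxidation) and the right-hand electrode is the cathode (reduction).
E°cell = E°(right) − E°(left) = −0.26 − (−1.19) = +0.93 V.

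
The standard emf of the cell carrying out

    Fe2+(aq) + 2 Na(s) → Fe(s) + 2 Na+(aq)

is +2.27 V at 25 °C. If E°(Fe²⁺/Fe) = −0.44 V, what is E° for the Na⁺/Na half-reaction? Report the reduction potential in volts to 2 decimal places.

−2.71 V

In the reaction as written the Fe²⁺/Fe couple is reduced (cathode) and Na⁺/Na is oxidized (anode), so E°cell = E°(Fe²⁺/Fe) − E°(Na⁺/Na).
E°(Na⁺/Na) = E°(cathode) − E°cell = −0.44 − (+2.27) = −2.71 V.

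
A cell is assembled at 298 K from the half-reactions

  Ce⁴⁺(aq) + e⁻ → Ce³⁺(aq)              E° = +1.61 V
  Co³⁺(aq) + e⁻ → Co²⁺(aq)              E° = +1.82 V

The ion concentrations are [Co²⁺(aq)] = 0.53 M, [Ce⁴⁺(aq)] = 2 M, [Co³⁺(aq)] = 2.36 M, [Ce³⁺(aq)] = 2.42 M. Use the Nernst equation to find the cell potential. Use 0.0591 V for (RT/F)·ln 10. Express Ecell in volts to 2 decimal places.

The Co³⁺/Co²⁺ couple has the more positive E°, so it is the cathode; Ce⁴⁺/Ce³⁺ is the anode.
E°cell = E°cat − E°an = +1.82 − (+1.61) = +0.21 V; n = 1.
For the overall reaction Co³⁺(aq) + Ce³⁺(aq) → Co²⁺(aq) + Ce⁴⁺(aq), Q = ([Co²⁺(aq)]·[Ce⁴⁺(aq)]) / ([Co³⁺(aq)]·[Ce³⁺(aq)]) = 0.186, giving log Q = −0.731.
By the Nernst equation, E = +0.21 − (0.0591/1)·(−0.731) = +0.25 V.

+0.25 V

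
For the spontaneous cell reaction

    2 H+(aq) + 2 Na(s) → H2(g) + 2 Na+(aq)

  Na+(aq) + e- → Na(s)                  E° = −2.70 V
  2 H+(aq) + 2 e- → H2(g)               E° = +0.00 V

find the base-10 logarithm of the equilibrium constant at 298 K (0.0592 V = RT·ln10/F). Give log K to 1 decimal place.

The 2H⁺/H₂ couple is reduced (cathode); E°cell = +0.00 − (−2.70) = +2.70 V with n = 2.
At equilibrium E = 0, so log K = nE°cell / 0.0592 = (2)(+2.70) / 0.0592 = 91.2.

log K = 91.2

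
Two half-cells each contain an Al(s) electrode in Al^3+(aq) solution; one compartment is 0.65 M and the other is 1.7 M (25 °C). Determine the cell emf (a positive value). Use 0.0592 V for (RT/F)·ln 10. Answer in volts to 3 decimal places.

0.008 V

For a concentration cell E°cell = 0, since both electrodes use the same couple.
The compartment with the higher Al^3+(aq) concentration (1.7 M) acts as the cathode; ions are reduced there and produced at the dilute (0.65 M) anode.
With n = 3, Ecell = −(0.0592/3)·log([dilute]/[conc]) = −(0.0592/3)·log(0.65/1.7) = +0.008 V.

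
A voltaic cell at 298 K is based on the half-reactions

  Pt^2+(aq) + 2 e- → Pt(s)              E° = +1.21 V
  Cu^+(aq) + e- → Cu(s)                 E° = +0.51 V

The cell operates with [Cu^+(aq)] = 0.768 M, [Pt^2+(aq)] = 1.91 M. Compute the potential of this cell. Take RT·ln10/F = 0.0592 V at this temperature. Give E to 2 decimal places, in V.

+0.72 V

Pt²⁺/Pt is reduced (cathode, E° = +1.21 V) and Cu⁺/Cu is oxidized (anode).
The standard potential is +1.21 − (+0.51) = +0.70 V and the balanced reaction transfers n = 2 electrons.
Balancing gives Pt^2+(aq) + 2 Cu(s) → Pt(s) + 2 Cu^+(aq); hence Q = [Cu^+(aq)]^2 / [Pt^2+(aq)] = 0.309 (log Q = −0.510).
By the Nernst equation, E = +0.70 − (0.0592/2)·(−0.510) = +0.72 V.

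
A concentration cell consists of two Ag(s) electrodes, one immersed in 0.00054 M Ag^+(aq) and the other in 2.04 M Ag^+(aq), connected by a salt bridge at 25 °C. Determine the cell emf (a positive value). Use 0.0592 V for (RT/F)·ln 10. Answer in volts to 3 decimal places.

0.212 V

For a concentration cell E°cell = 0, since both electrodes use the same couple.
The compartment with the higher Ag^+(aq) concentration (2.04 M) acts as the cathode; ions are reduced there and produced at the dilute (0.00054 M) anode.
With n = 1, Ecell = −(0.0592/1)·log([dilute]/[conc]) = −(0.0592/1)·log(0.00054/2.04) = +0.212 V.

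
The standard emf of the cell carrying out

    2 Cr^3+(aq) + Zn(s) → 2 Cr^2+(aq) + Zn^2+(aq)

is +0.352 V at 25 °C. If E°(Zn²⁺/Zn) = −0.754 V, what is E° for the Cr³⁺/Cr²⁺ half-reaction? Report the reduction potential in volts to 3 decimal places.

In the reaction as written the Cr³⁺/Cr²⁺ couple is reduced (cathode) and Zn²⁺/Zn is oxidized (anode), so E°cell = E°(Cr³⁺/Cr²⁺) − E°(Zn²⁺/Zn).
E°(Cr³⁺/Cr²⁺) = E°cell + E°(anode) = +0.352 + (−0.754) = −0.402 V.

−0.402 V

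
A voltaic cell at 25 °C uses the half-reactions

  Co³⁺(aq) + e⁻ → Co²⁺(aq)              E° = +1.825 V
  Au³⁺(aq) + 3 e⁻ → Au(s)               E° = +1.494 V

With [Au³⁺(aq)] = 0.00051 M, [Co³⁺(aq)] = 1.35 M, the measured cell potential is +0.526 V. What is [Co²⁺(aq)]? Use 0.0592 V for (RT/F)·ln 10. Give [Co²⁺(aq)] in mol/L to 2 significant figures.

0.0086 M

Co³⁺/Co²⁺ is the cathode (higher E°); E°cell = +1.825 − (+1.494) = +0.331 V with n = 3.
From the Nernst equation, log Q = n(E° − E)/0.0592 = 3·(+0.331 − (+0.526))/0.0592 = −9.882.
Balancing electrons gives 3 Co³⁺(aq) + Au(s) → 3 Co²⁺(aq) + Au³⁺(aq); thus Q = ([Co²⁺(aq)]^3·[Au³⁺(aq)]) / [Co³⁺(aq)]^3.
Solving for the unknown gives log [Co²⁺(aq)] = −2.066, so [Co²⁺(aq)] ≈ 0.0086 M.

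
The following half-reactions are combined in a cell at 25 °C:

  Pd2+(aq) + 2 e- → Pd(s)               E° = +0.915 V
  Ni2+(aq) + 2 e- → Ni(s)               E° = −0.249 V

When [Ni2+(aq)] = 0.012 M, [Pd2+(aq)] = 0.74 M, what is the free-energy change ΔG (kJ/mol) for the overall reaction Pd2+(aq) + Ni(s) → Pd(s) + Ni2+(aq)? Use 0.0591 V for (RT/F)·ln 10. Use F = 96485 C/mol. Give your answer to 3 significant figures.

−235 kJ/mol

The standard cell potential is +0.915 − (−0.249) = +1.164 V, with n = 2 electrons in the balanced equation.
The reaction quotient is [Ni2+(aq)] / [Pd2+(aq)] = 0.0162; by Nernst, E = +1.164 − (0.0591/2)(−1.790) = +1.2169 V.
Finally ΔG = −nFE = −(2)(96485 C/mol)(+1.2169 V) = −235 kJ/mol.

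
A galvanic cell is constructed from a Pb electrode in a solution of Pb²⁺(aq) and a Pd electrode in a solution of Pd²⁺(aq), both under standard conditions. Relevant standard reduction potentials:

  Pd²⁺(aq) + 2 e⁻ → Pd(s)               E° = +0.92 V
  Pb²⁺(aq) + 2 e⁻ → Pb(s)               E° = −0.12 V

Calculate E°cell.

The Pd²⁺/Pd couple has the higher E°, so Pd ion is reduced (cathode) and Pb is oxidized (anode).
E°cell = E°(cathode) − E°(anode) = +0.92 − (−0.12) = +1.04 V.

+1.04 V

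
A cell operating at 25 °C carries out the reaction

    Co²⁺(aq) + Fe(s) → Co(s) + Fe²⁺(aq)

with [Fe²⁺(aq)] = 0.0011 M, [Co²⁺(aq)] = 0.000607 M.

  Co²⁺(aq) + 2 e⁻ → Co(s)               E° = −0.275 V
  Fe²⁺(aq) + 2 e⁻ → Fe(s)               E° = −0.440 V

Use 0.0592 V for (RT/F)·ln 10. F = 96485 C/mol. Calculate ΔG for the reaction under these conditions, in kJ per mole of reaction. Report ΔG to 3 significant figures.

−30.4 kJ/mol

E°cell = −0.275 − (−0.440) = +0.165 V; the balanced reaction transfers n = 2 electrons.
The reaction quotient is [Fe²⁺(aq)] / [Co²⁺(aq)] = 1.81; by Nernst, E = +0.165 − (0.0592/2)(0.258) = +0.1574 V.
Then ΔG = −nFE = −2 × 96485 × +0.1574 J/mol = −30.4 kJ/mol.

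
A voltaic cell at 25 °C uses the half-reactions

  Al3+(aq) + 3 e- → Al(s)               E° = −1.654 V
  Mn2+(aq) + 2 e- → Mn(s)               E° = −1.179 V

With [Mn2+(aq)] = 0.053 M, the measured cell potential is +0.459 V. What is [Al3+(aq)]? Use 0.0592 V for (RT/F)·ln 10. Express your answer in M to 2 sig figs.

With Mn²⁺/Mn at the cathode and Al³⁺/Al at the anode, E°cell = −1.179 − (−1.654) = +0.475 V (n = 6).
From the Nernst equation, log Q = n(E° − E)/0.0592 = 6·(+0.475 − (+0.459))/0.0592 = 1.622.
The balanced reaction is 3 Mn2+(aq) + 2 Al(s) → 3 Mn(s) + 2 Al3+(aq), so Q = [Al3+(aq)]^2 / [Mn2+(aq)]^3.
Substituting the known concentrations and solving, log [Al3+(aq)] = −1.103 and [Al3+(aq)] = 0.079 M.

0.079 M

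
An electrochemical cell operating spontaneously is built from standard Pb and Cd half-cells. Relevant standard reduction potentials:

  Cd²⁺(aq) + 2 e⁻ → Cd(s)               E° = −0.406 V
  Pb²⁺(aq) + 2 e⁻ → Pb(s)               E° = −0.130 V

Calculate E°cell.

+0.276 V

The Pb²⁺/Pb couple has the higher E°, so Pb ion is reduced (cathode) and Cd is oxidized (anode).
E°cell = E°(cathode) − E°(anode) = −0.130 − (−0.406) = +0.276 V.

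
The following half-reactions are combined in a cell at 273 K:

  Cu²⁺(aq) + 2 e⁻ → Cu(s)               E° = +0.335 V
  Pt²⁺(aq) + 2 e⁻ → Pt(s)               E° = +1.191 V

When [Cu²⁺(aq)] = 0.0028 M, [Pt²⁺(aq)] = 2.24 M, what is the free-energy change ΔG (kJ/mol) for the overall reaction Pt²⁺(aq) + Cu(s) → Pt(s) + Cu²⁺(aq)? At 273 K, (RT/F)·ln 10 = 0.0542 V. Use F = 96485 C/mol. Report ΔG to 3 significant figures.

E°cell = +1.191 − (+0.335) = +0.856 V; the balanced reaction transfers n = 2 electrons.
Here Q = [Cu²⁺(aq)] / [Pt²⁺(aq)] = 0.00125 (log Q = −2.903), giving E = +0.856 − (0.0542/2)·(−2.903) = +0.9347 V.
Then ΔG = −nFE = −2 × 96485 × +0.9347 J/mol = −180 kJ/mol.

−180 kJ/mol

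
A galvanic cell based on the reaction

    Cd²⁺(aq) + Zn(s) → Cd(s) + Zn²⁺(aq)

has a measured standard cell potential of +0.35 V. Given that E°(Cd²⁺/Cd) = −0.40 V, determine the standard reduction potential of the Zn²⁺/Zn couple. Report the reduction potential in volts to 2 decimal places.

In the reaction as written the Cd²⁺/Cd couple is reduced (cathode) and Zn²⁺/Zn is oxidized (anode), so E°cell = E°(Cd²⁺/Cd) − E°(Zn²⁺/Zn).
E°(Zn²⁺/Zn) = E°(cathode) − E°cell = −0.40 − (+0.35) = −0.75 V.

−0.75 V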